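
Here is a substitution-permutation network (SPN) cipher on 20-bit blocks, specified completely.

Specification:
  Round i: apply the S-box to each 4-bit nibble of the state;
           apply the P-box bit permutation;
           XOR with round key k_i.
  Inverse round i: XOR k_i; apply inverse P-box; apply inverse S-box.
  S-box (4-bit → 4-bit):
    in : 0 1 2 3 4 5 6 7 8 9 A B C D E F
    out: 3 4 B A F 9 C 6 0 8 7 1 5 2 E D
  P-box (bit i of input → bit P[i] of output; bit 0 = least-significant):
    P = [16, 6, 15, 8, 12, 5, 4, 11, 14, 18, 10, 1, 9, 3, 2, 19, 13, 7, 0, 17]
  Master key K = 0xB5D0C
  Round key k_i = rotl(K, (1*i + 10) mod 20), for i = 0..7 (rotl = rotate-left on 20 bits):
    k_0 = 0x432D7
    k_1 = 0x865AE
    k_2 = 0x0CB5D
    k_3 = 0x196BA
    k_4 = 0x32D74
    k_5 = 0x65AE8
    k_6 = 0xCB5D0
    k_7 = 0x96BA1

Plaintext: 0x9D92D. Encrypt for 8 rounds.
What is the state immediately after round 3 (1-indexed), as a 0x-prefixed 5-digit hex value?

s_0 = plaintext = 0x9D92D
s_1 = Round(s_0, k_0) = 0x62ABD
s_2 = Round(s_1, k_1) = 0x633E7
s_3 = Round(s_2, k_2) = 0xE4326
s_4 = Round(s_3, k_3) = 0xF0D15
s_5 = Round(s_4, k_4) = 0x40E6D
s_6 = Round(s_5, k_5) = 0x07433
s_7 = Round(s_6, k_6) = 0x8D83E
s_8 = Round(s_7, k_7) = 0x9E2C9

0xE4326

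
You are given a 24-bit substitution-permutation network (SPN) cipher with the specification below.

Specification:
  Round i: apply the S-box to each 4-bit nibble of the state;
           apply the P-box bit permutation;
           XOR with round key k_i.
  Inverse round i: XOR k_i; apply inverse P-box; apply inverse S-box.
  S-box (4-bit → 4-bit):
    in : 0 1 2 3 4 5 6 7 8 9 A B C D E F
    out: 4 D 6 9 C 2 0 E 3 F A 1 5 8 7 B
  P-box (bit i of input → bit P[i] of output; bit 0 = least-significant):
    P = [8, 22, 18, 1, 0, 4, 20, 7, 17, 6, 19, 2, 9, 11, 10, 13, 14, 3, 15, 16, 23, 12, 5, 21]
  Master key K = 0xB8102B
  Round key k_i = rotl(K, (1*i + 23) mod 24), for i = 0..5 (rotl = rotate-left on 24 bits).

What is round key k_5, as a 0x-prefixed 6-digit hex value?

K = 0xB8102B
k_0 = rotl(K, (1*0+23) mod 24) = rotl(K, 23) = 0xDC0815
k_1 = rotl(K, (1*1+23) mod 24) = rotl(K, 0) = 0xB8102B
k_2 = rotl(K, (1*2+23) mod 24) = rotl(K, 1) = 0x702057
k_3 = rotl(K, (1*3+23) mod 24) = rotl(K, 2) = 0xE040AE
k_4 = rotl(K, (1*4+23) mod 24) = rotl(K, 3) = 0xC0815D
k_5 = rotl(K, (1*5+23) mod 24) = rotl(K, 4) = 0x8102BB

0x8102BB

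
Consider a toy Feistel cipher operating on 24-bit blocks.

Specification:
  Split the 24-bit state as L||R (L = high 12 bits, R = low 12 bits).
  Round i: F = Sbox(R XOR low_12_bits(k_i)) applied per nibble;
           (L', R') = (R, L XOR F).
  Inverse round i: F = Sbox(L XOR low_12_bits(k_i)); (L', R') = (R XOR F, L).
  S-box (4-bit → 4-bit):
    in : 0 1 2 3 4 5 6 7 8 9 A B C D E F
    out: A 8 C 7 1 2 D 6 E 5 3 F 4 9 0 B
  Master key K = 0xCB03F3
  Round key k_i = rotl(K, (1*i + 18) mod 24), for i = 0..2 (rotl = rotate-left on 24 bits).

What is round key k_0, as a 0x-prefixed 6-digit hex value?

0xCF2C0F

K = 0xCB03F3
k_0 = rotl(K, (1*0+18) mod 24) = rotl(K, 18) = 0xCF2C0F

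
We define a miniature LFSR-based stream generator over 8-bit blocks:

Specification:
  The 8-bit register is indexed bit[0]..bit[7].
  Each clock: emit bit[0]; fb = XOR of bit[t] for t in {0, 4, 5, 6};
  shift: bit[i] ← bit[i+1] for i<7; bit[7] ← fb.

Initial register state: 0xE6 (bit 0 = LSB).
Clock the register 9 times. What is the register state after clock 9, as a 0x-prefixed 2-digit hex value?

0x1E

reg_0 = 0xE6
clock 1: out=0, reg = 0x73
clock 2: out=1, reg = 0x39
clock 3: out=1, reg = 0x9C
clock 4: out=0, reg = 0xCE
clock 5: out=0, reg = 0xE7
clock 6: out=1, reg = 0xF3
clock 7: out=1, reg = 0x79
clock 8: out=1, reg = 0x3C
clock 9: out=0, reg = 0x1E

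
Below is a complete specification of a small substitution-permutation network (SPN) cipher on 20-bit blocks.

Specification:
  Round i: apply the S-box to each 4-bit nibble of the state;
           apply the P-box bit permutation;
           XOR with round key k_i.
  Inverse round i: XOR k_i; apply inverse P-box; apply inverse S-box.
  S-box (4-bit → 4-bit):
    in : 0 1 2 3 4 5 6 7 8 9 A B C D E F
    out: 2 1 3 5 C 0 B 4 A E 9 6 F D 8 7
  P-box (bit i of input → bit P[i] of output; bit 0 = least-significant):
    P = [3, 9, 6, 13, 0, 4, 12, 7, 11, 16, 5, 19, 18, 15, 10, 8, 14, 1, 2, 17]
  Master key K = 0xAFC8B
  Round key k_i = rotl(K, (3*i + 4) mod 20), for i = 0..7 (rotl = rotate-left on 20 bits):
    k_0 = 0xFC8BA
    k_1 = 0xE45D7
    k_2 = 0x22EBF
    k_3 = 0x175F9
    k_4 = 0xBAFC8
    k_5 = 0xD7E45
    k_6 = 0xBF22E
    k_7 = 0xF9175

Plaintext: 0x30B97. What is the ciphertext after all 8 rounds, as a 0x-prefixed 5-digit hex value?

s_0 = plaintext = 0x30B97
s_1 = Round(s_0, k_0) = 0xE184E
s_2 = Round(s_1, k_1) = 0x17557
s_3 = Round(s_2, k_2) = 0x26AFF
s_4 = Round(s_3, k_3) = 0xDAEA2
s_5 = Round(s_4, k_4) = 0x5EC45
s_6 = Round(s_5, k_5) = 0x467E5
s_7 = Round(s_6, k_6) = 0xD738A
s_8 = Round(s_7, k_7) = 0xDFDC9

0xDFDC9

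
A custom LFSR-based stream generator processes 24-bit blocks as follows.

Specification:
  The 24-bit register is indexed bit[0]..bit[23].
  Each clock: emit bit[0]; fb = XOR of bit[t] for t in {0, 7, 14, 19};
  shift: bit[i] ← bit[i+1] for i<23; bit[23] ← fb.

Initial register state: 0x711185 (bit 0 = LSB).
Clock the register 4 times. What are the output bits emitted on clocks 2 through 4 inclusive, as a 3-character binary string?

reg_0 = 0x711185
clock 1: out=1, reg = 0x3888C2
clock 2: out=0, reg = 0x1C4461
clock 3: out=1, reg = 0x8E2230
clock 4: out=0, reg = 0xC71118

010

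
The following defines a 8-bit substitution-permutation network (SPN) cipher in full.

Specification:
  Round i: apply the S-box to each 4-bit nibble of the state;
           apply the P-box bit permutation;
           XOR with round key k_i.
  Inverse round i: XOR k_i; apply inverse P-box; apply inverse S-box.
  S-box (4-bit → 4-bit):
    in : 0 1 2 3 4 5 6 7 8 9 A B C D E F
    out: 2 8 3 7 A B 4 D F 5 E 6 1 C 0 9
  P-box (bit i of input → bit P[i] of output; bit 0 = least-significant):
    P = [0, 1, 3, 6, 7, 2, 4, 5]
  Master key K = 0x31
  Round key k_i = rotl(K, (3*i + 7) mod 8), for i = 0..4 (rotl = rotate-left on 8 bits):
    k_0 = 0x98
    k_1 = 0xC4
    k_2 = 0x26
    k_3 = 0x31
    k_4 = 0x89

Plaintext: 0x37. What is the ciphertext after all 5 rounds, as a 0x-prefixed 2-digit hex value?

0xE2

s_0 = plaintext = 0x37
s_1 = Round(s_0, k_0) = 0x45
s_2 = Round(s_1, k_1) = 0xA3
s_3 = Round(s_2, k_2) = 0x19
s_4 = Round(s_3, k_3) = 0x18
s_5 = Round(s_4, k_4) = 0xE2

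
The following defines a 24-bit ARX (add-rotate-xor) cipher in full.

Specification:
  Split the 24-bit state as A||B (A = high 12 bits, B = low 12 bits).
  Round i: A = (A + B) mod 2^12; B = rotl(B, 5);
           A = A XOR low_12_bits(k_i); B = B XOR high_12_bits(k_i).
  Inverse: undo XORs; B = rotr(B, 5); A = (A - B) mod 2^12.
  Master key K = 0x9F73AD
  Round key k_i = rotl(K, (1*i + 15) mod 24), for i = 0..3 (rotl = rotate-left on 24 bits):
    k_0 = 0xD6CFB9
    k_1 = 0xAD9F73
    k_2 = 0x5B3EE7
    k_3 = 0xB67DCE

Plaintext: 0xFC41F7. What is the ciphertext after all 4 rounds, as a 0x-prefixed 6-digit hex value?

s_0 = plaintext = 0xFC41F7
s_1 = Round(s_0, k_0) = 0xE0238F
s_2 = Round(s_1, k_1) = 0xEE2B3E
s_3 = Round(s_2, k_2) = 0x4C7265
s_4 = Round(s_3, k_3) = 0xAE27C3

0xAE27C3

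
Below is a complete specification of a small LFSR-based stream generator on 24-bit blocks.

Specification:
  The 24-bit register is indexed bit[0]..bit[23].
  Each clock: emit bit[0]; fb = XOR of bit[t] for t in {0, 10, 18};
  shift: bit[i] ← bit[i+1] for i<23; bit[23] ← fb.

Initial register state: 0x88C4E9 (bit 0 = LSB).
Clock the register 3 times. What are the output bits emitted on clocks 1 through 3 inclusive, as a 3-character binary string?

reg_0 = 0x88C4E9
clock 1: out=1, reg = 0x446274
clock 2: out=0, reg = 0xA2313A
clock 3: out=0, reg = 0x51189D

100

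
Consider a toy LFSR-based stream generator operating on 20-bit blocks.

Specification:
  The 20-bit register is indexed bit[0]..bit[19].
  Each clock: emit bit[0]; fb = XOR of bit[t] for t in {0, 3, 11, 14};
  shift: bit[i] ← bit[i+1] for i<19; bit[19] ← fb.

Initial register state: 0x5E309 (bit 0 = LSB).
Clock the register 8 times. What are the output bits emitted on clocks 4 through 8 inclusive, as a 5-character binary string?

reg_0 = 0x5E309
clock 1: out=1, reg = 0xAF184
clock 2: out=0, reg = 0xD78C2
clock 3: out=0, reg = 0x6BC61
clock 4: out=1, reg = 0x35E30
clock 5: out=0, reg = 0x1AF18
clock 6: out=0, reg = 0x0D78C
clock 7: out=0, reg = 0x06BC6
clock 8: out=0, reg = 0x035E3

10000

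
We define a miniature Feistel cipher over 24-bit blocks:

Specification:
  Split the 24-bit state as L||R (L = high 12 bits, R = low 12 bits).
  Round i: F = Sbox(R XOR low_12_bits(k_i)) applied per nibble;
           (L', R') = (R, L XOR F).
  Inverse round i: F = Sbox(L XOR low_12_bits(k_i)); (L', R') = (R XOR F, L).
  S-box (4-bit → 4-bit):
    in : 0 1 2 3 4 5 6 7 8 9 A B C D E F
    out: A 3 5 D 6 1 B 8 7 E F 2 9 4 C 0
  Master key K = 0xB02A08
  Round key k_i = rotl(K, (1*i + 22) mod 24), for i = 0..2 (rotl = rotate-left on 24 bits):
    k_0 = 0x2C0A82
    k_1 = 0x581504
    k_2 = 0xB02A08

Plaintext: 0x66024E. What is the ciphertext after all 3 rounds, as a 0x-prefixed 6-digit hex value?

0x44AD9C

s_0 = plaintext = 0x66024E
s_1 = Round(s_0, k_0) = 0x24E1F9
s_2 = Round(s_1, k_1) = 0x1F944A
s_3 = Round(s_2, k_2) = 0x44AD9C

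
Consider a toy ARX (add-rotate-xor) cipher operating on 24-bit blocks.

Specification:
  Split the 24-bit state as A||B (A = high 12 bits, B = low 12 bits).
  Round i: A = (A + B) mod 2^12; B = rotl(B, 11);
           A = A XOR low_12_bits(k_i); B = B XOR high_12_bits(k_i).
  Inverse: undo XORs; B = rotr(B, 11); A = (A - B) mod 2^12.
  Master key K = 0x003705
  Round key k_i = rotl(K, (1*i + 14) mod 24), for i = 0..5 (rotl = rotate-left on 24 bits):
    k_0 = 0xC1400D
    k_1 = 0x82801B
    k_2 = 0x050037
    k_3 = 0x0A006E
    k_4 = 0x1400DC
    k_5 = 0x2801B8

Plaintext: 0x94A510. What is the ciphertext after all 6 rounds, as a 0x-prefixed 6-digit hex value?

0xDFF4F4

s_0 = plaintext = 0x94A510
s_1 = Round(s_0, k_0) = 0xE57E9C
s_2 = Round(s_1, k_1) = 0xCE8F66
s_3 = Round(s_2, k_2) = 0xC797E3
s_4 = Round(s_3, k_3) = 0x432B51
s_5 = Round(s_4, k_4) = 0xF5FCE8
s_6 = Round(s_5, k_5) = 0xDFF4F4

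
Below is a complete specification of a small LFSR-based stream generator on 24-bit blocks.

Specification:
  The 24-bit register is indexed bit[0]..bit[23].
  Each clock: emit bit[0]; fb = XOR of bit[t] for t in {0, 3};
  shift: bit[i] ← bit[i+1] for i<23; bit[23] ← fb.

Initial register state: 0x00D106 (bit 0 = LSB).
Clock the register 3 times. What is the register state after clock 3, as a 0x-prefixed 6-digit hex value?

reg_0 = 0x00D106
clock 1: out=0, reg = 0x006883
clock 2: out=1, reg = 0x803441
clock 3: out=1, reg = 0xC01A20

0xC01A20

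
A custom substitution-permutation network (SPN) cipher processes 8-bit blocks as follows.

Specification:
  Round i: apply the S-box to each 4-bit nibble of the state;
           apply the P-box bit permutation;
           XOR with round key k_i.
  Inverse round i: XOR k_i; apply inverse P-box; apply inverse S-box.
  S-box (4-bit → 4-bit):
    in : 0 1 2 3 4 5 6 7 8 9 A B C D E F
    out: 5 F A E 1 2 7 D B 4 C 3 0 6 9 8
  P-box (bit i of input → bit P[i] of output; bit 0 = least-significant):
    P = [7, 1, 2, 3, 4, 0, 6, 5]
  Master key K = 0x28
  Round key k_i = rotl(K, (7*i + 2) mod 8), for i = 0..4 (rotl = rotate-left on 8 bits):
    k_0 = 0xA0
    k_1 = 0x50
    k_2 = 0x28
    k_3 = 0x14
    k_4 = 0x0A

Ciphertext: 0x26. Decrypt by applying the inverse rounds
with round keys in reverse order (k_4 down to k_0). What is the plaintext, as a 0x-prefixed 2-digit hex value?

s_0 = ciphertext = 0x26
s_1 = InvRound(s_0, k_4) = 0xFA
s_2 = InvRound(s_1, k_3) = 0xA1
s_3 = InvRound(s_2, k_2) = 0x5E
s_4 = InvRound(s_3, k_1) = 0xC3
s_5 = InvRound(s_4, k_0) = 0x35

0x35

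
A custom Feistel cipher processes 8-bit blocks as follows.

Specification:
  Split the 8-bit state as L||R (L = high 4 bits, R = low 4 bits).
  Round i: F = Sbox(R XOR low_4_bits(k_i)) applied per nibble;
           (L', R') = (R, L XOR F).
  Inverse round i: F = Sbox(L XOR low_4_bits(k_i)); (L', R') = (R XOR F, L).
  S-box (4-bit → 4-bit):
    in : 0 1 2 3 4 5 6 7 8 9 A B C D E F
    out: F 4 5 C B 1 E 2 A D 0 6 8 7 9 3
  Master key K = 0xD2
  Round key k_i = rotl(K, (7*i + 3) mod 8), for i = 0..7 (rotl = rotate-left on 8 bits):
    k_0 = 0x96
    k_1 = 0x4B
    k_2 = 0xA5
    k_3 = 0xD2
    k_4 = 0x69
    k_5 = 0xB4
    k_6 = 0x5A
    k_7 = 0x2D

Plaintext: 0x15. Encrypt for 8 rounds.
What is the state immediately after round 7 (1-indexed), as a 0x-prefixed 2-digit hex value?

s_0 = plaintext = 0x15
s_1 = Round(s_0, k_0) = 0x5D
s_2 = Round(s_1, k_1) = 0xDB
s_3 = Round(s_2, k_2) = 0xB4
s_4 = Round(s_3, k_3) = 0x45
s_5 = Round(s_4, k_4) = 0x5C
s_6 = Round(s_5, k_5) = 0xCF
s_7 = Round(s_6, k_6) = 0xFD
s_8 = Round(s_7, k_7) = 0xD0

0xFD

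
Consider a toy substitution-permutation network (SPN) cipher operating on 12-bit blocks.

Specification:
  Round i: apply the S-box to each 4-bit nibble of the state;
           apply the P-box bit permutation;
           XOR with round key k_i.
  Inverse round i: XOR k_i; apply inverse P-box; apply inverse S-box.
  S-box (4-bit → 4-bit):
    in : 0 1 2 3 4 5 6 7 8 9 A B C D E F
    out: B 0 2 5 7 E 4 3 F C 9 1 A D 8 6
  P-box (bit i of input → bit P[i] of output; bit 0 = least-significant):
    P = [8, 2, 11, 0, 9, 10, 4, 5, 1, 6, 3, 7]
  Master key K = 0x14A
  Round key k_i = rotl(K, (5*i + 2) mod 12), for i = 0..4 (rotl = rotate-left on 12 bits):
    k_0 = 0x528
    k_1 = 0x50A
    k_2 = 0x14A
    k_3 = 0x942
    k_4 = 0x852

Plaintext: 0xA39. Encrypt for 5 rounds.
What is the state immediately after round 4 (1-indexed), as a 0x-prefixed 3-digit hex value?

s_0 = plaintext = 0xA39
s_1 = Round(s_0, k_0) = 0xFBB
s_2 = Round(s_1, k_1) = 0x642
s_3 = Round(s_2, k_2) = 0x756
s_4 = Round(s_3, k_3) = 0x530
s_5 = Round(s_4, k_4) = 0xB8F

0x530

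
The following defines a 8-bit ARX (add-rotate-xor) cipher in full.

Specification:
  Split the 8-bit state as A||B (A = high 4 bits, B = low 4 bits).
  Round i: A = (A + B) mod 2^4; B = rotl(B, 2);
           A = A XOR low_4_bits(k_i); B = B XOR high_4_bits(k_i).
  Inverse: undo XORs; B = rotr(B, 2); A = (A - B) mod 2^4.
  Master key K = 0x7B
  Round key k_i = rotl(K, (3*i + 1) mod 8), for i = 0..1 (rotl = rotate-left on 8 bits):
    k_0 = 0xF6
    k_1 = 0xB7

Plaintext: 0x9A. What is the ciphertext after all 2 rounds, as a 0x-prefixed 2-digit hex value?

0xDE

s_0 = plaintext = 0x9A
s_1 = Round(s_0, k_0) = 0x55
s_2 = Round(s_1, k_1) = 0xDE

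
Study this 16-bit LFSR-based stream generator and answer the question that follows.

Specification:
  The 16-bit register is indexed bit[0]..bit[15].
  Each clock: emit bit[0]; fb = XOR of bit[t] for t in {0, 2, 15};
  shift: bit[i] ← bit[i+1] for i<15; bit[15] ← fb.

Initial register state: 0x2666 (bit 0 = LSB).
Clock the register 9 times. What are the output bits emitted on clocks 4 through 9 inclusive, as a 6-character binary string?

reg_0 = 0x2666
clock 1: out=0, reg = 0x9333
clock 2: out=1, reg = 0x4999
clock 3: out=1, reg = 0xA4CC
clock 4: out=0, reg = 0x5266
clock 5: out=0, reg = 0xA933
clock 6: out=1, reg = 0x5499
clock 7: out=1, reg = 0xAA4C
clock 8: out=0, reg = 0x5526
clock 9: out=0, reg = 0xAA93

001100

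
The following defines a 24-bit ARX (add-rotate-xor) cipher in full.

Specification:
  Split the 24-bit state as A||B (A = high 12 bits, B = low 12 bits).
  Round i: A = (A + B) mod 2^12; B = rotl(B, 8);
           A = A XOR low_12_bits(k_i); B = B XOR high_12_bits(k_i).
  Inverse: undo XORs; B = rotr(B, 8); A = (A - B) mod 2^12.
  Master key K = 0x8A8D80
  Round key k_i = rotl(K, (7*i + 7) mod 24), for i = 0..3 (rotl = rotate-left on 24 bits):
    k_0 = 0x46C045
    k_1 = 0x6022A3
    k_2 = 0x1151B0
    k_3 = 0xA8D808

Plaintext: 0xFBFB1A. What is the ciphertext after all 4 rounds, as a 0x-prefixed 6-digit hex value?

0xD2C167

s_0 = plaintext = 0xFBFB1A
s_1 = Round(s_0, k_0) = 0xA9CEDD
s_2 = Round(s_1, k_1) = 0xBDABEF
s_3 = Round(s_2, k_2) = 0x679EAB
s_4 = Round(s_3, k_3) = 0xD2C167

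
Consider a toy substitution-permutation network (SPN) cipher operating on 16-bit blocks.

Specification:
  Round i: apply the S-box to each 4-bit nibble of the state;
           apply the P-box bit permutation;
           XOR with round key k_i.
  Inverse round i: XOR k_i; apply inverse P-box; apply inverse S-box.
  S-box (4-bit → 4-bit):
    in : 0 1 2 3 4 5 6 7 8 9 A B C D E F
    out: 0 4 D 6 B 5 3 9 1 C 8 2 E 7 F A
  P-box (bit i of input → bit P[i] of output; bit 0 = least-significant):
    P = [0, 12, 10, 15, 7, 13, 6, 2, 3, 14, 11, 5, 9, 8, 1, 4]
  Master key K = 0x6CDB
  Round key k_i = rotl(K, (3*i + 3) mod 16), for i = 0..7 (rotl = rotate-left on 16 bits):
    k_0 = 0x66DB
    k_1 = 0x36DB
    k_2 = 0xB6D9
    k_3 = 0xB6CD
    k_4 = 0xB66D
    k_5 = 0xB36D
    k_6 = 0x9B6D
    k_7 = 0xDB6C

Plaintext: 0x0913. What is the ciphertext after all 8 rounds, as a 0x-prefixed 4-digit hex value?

0x97F1

s_0 = plaintext = 0x0913
s_1 = Round(s_0, k_0) = 0x7ABB
s_2 = Round(s_1, k_1) = 0x04EB
s_3 = Round(s_2, k_2) = 0xC635
s_4 = Round(s_3, k_3) = 0xD396
s_5 = Round(s_4, k_4) = 0xED2A
s_6 = Round(s_5, k_5) = 0x78B3
s_7 = Round(s_6, k_6) = 0xAD75
s_8 = Round(s_7, k_7) = 0x97F1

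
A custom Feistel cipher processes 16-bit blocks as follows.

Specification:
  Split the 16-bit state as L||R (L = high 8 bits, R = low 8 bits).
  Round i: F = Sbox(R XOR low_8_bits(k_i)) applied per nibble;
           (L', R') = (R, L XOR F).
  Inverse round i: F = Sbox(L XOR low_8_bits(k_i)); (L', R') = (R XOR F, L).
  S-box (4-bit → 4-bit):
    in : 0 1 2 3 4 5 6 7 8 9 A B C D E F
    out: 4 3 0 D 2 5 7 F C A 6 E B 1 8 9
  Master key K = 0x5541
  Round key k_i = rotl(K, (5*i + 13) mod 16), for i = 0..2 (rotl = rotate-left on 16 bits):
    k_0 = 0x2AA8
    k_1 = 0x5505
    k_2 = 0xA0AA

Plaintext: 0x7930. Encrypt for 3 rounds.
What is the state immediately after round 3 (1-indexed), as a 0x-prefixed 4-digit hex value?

s_0 = plaintext = 0x7930
s_1 = Round(s_0, k_0) = 0x30D5
s_2 = Round(s_1, k_1) = 0xD524
s_3 = Round(s_2, k_2) = 0x241D

0x241D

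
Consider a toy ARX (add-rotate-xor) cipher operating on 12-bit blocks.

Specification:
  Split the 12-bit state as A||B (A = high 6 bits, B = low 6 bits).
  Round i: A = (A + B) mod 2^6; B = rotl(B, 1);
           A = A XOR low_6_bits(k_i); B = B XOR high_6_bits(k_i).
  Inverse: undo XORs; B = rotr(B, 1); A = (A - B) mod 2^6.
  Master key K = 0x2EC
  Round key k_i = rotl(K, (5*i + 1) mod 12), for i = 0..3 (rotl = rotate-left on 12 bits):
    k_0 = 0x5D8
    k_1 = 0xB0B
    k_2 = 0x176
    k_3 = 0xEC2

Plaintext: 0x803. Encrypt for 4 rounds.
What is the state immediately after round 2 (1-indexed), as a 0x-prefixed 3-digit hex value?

s_0 = plaintext = 0x803
s_1 = Round(s_0, k_0) = 0xED1
s_2 = Round(s_1, k_1) = 0x1CE
s_3 = Round(s_2, k_2) = 0x8D9
s_4 = Round(s_3, k_3) = 0xF89

0x1CE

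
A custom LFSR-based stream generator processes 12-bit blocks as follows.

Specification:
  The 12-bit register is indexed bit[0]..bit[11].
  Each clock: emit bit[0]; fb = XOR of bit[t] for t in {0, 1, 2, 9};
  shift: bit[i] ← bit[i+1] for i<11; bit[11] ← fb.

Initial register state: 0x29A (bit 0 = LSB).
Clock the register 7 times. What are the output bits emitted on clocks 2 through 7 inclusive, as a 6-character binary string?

reg_0 = 0x29A
clock 1: out=0, reg = 0x14D
clock 2: out=1, reg = 0x0A6
clock 3: out=0, reg = 0x053
clock 4: out=1, reg = 0x029
clock 5: out=1, reg = 0x814
clock 6: out=0, reg = 0xC0A
clock 7: out=0, reg = 0xE05

101100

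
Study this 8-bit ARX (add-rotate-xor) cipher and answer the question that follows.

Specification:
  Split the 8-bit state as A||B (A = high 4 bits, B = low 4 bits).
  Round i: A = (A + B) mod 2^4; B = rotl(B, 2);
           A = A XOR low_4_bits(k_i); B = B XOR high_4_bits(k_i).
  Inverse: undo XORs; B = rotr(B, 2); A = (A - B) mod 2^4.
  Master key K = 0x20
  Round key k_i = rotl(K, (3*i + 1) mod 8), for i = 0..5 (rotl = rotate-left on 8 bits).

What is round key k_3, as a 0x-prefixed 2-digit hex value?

K = 0x20
k_0 = rotl(K, (3*0+1) mod 8) = rotl(K, 1) = 0x40
k_1 = rotl(K, (3*1+1) mod 8) = rotl(K, 4) = 0x02
k_2 = rotl(K, (3*2+1) mod 8) = rotl(K, 7) = 0x10
k_3 = rotl(K, (3*3+1) mod 8) = rotl(K, 2) = 0x80

0x80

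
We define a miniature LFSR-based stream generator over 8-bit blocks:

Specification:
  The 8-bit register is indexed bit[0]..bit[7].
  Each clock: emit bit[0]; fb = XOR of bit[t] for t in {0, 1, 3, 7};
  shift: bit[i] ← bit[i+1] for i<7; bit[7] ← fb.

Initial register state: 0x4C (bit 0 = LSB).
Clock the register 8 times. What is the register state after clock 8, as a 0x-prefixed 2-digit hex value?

reg_0 = 0x4C
clock 1: out=0, reg = 0xA6
clock 2: out=0, reg = 0x53
clock 3: out=1, reg = 0x29
clock 4: out=1, reg = 0x14
clock 5: out=0, reg = 0x0A
clock 6: out=0, reg = 0x05
clock 7: out=1, reg = 0x82
clock 8: out=0, reg = 0x41

0x41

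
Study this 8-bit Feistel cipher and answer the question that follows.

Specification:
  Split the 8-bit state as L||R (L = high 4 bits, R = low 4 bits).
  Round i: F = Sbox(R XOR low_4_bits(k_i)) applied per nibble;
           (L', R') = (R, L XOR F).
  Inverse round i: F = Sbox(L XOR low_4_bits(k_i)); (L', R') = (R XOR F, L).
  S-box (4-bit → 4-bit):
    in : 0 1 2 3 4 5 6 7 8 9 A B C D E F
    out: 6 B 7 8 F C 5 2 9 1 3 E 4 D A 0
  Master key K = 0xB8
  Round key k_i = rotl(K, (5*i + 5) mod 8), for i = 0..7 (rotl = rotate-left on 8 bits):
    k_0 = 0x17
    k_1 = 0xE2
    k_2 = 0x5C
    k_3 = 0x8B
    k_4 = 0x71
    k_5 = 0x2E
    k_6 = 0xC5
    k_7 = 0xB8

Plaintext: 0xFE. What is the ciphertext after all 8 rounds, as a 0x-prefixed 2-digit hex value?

s_0 = plaintext = 0xFE
s_1 = Round(s_0, k_0) = 0xEE
s_2 = Round(s_1, k_1) = 0xEA
s_3 = Round(s_2, k_2) = 0xAB
s_4 = Round(s_3, k_3) = 0xBC
s_5 = Round(s_4, k_4) = 0xC6
s_6 = Round(s_5, k_5) = 0x65
s_7 = Round(s_6, k_6) = 0x50
s_8 = Round(s_7, k_7) = 0x0C

0x0C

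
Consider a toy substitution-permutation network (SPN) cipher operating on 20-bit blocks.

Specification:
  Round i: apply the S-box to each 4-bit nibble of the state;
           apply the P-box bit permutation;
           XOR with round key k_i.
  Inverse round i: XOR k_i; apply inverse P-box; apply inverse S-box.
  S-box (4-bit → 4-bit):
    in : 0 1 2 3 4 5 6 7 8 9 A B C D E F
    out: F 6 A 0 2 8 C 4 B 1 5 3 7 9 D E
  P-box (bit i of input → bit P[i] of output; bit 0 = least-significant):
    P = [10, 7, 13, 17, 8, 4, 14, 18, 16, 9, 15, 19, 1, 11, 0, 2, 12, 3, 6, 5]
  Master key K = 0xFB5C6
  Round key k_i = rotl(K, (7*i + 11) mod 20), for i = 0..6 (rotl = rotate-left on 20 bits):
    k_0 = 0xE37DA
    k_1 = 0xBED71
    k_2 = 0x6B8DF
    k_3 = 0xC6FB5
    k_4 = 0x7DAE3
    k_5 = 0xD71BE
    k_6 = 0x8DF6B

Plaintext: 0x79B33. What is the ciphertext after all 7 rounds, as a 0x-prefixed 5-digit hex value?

0x43655

s_0 = plaintext = 0x79B33
s_1 = Round(s_0, k_0) = 0xF3598
s_2 = Round(s_1, k_1) = 0x1E899
s_3 = Round(s_2, k_2) = 0xFBF90
s_4 = Round(s_3, k_3) = 0x6C05F
s_5 = Round(s_4, k_4) = 0x87000
s_6 = Round(s_5, k_5) = 0x28607
s_7 = Round(s_6, k_6) = 0x43655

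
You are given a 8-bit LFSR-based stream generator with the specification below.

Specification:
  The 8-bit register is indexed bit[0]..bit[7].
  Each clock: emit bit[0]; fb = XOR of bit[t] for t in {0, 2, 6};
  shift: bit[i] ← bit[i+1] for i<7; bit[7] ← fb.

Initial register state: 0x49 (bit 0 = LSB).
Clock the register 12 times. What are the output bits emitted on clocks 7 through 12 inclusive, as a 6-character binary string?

reg_0 = 0x49
clock 1: out=1, reg = 0x24
clock 2: out=0, reg = 0x92
clock 3: out=0, reg = 0x49
clock 4: out=1, reg = 0x24
clock 5: out=0, reg = 0x92
clock 6: out=0, reg = 0x49
clock 7: out=1, reg = 0x24
clock 8: out=0, reg = 0x92
clock 9: out=0, reg = 0x49
clock 10: out=1, reg = 0x24
clock 11: out=0, reg = 0x92
clock 12: out=0, reg = 0x49

100100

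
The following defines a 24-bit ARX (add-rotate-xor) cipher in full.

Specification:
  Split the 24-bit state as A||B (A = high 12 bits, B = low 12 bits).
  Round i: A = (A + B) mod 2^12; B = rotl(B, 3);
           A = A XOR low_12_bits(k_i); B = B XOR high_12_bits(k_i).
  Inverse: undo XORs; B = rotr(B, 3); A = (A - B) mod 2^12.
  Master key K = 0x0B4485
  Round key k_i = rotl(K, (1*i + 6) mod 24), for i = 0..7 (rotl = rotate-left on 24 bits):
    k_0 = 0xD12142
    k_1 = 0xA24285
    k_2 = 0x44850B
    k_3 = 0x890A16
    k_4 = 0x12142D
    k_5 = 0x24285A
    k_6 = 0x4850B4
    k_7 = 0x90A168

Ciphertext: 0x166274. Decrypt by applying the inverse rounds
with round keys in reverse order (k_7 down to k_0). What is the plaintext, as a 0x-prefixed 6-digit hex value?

0x8ECBA1

s_0 = ciphertext = 0x166274
s_1 = InvRound(s_0, k_7) = 0x29FD6F
s_2 = InvRound(s_1, k_6) = 0xCEE53D
s_3 = InvRound(s_2, k_5) = 0x5C5EEF
s_4 = InvRound(s_3, k_4) = 0x3EFDF9
s_5 = InvRound(s_4, k_3) = 0x74C2AD
s_6 = InvRound(s_5, k_2) = 0x76BADC
s_7 = InvRound(s_6, k_1) = 0x5CF01F
s_8 = InvRound(s_7, k_0) = 0x8ECBA1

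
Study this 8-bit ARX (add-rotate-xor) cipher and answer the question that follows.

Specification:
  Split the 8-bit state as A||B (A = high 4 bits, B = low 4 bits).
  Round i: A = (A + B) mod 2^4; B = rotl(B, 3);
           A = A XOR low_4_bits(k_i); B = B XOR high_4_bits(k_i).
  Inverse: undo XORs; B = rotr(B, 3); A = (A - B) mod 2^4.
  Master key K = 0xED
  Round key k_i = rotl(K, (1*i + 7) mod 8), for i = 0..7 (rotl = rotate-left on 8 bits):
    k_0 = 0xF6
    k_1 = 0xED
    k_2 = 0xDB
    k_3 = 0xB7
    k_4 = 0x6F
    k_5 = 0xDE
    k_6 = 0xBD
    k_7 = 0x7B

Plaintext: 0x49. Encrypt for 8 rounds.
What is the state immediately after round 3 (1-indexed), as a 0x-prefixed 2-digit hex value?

0x16

s_0 = plaintext = 0x49
s_1 = Round(s_0, k_0) = 0xB3
s_2 = Round(s_1, k_1) = 0x37
s_3 = Round(s_2, k_2) = 0x16
s_4 = Round(s_3, k_3) = 0x08
s_5 = Round(s_4, k_4) = 0x72
s_6 = Round(s_5, k_5) = 0x7C
s_7 = Round(s_6, k_6) = 0xED
s_8 = Round(s_7, k_7) = 0x09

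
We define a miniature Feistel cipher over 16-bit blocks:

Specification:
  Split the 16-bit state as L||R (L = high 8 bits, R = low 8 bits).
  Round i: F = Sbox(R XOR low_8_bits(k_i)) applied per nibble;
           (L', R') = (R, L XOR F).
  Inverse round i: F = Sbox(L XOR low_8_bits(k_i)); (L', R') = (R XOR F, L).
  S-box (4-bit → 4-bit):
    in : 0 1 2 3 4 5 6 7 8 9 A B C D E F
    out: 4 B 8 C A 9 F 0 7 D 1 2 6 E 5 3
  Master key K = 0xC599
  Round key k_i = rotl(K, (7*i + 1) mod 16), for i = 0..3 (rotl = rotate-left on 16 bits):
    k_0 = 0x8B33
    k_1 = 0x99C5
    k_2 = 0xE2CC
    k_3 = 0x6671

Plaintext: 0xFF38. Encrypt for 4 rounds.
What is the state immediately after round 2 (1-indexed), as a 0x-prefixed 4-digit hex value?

s_0 = plaintext = 0xFF38
s_1 = Round(s_0, k_0) = 0x38BD
s_2 = Round(s_1, k_1) = 0xBD3F
s_3 = Round(s_2, k_2) = 0x3F81
s_4 = Round(s_3, k_3) = 0x810B

0xBD3F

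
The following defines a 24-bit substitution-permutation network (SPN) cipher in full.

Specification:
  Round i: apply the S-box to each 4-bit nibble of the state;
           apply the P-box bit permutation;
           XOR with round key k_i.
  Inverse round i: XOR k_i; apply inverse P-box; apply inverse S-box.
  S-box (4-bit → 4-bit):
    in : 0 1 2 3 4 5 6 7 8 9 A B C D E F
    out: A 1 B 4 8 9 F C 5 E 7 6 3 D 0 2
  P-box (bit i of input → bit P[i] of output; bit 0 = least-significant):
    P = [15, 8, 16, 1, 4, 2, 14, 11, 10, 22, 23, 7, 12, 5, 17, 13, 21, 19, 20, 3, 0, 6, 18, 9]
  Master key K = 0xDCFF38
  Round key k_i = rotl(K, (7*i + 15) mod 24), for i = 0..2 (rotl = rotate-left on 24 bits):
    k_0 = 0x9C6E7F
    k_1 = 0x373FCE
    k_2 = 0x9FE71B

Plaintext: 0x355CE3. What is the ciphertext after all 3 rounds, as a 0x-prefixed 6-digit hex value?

0x1F8709

s_0 = plaintext = 0x355CE3
s_1 = Round(s_0, k_0) = 0xF95A77
s_2 = Round(s_1, k_1) = 0xEE4384
s_3 = Round(s_2, k_2) = 0x1F8709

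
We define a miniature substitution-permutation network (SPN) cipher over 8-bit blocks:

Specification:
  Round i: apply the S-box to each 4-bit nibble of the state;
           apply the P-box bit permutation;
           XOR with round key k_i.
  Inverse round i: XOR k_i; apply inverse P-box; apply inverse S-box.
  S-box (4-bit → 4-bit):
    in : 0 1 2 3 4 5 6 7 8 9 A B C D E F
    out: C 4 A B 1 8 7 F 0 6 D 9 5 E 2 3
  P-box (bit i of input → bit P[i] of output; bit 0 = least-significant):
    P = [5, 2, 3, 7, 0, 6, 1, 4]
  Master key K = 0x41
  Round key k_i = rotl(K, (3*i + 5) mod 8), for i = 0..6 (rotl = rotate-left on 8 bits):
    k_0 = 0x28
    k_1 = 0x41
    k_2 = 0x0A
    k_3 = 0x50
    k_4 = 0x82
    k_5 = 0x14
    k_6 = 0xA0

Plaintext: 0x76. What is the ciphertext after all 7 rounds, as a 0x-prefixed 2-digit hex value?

s_0 = plaintext = 0x76
s_1 = Round(s_0, k_0) = 0x57
s_2 = Round(s_1, k_1) = 0xFD
s_3 = Round(s_2, k_2) = 0xC7
s_4 = Round(s_3, k_3) = 0xFF
s_5 = Round(s_4, k_4) = 0xE7
s_6 = Round(s_5, k_5) = 0xF8
s_7 = Round(s_6, k_6) = 0xE1

0xE1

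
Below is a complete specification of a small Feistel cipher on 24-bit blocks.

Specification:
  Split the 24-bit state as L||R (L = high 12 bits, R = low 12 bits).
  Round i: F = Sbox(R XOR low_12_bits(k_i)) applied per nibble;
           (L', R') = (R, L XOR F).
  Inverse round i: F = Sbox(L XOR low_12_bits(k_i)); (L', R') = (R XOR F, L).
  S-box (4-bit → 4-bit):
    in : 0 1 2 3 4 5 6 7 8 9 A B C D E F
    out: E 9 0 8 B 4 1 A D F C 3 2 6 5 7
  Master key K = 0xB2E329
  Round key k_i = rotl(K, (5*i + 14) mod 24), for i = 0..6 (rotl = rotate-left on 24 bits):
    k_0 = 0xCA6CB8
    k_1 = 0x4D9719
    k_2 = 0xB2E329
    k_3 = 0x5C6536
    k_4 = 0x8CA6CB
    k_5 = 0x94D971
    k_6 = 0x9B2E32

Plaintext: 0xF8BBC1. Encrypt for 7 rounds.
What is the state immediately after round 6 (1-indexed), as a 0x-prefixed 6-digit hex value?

s_0 = plaintext = 0xF8BBC1
s_1 = Round(s_0, k_0) = 0xBC1524
s_2 = Round(s_1, k_1) = 0x524B47
s_3 = Round(s_2, k_2) = 0xB47831
s_4 = Round(s_3, k_3) = 0x831DAD
s_5 = Round(s_4, k_4) = 0xDADB20
s_6 = Round(s_5, k_5) = 0xB20DE4
s_7 = Round(s_6, k_6) = 0xDE4341

0xB20DE4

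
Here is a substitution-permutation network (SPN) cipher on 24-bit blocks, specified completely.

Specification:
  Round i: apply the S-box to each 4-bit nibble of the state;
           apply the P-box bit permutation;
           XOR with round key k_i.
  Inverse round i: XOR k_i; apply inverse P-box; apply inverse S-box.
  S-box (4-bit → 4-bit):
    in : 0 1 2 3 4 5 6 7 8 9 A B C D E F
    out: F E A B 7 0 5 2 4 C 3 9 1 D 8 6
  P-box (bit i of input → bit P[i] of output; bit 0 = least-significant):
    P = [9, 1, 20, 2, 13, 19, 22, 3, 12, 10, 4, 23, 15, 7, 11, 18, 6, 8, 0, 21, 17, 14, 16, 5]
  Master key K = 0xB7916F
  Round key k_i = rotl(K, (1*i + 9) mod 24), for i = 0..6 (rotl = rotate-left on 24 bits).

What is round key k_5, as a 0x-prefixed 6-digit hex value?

K = 0xB7916F
k_0 = rotl(K, (1*0+9) mod 24) = rotl(K, 9) = 0x22DF6F
k_1 = rotl(K, (1*1+9) mod 24) = rotl(K, 10) = 0x45BEDE
k_2 = rotl(K, (1*2+9) mod 24) = rotl(K, 11) = 0x8B7DBC
k_3 = rotl(K, (1*3+9) mod 24) = rotl(K, 12) = 0x16FB79
k_4 = rotl(K, (1*4+9) mod 24) = rotl(K, 13) = 0x2DF6F2
k_5 = rotl(K, (1*5+9) mod 24) = rotl(K, 14) = 0x5BEDE4

0x5BEDE4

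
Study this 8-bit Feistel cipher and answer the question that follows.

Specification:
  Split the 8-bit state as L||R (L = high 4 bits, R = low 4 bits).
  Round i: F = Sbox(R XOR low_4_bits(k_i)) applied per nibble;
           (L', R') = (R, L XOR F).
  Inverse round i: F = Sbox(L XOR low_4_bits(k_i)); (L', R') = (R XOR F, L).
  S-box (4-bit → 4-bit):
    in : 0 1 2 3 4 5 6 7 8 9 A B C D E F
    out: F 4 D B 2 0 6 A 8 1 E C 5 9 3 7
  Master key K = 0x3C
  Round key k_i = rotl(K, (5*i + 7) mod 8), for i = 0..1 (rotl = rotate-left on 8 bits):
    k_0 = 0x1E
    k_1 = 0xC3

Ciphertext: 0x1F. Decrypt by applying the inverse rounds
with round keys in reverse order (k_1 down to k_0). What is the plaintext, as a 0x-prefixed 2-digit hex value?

s_0 = ciphertext = 0x1F
s_1 = InvRound(s_0, k_1) = 0x21
s_2 = InvRound(s_1, k_0) = 0x42

0x42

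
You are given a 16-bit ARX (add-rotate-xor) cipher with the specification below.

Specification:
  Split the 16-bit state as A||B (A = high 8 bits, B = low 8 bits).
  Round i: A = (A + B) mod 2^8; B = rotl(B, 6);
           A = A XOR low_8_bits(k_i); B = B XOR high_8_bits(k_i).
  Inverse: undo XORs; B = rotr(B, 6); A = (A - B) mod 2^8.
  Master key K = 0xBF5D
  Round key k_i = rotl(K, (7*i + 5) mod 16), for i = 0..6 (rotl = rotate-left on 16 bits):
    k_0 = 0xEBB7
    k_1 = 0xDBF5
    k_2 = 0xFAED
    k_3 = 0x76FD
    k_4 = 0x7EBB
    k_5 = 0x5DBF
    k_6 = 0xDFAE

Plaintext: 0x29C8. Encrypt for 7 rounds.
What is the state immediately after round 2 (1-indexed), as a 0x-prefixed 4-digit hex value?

0xEAAD

s_0 = plaintext = 0x29C8
s_1 = Round(s_0, k_0) = 0x46D9
s_2 = Round(s_1, k_1) = 0xEAAD
s_3 = Round(s_2, k_2) = 0x7A91
s_4 = Round(s_3, k_3) = 0xF612
s_5 = Round(s_4, k_4) = 0xB3FA
s_6 = Round(s_5, k_5) = 0x12E3
s_7 = Round(s_6, k_6) = 0x5B27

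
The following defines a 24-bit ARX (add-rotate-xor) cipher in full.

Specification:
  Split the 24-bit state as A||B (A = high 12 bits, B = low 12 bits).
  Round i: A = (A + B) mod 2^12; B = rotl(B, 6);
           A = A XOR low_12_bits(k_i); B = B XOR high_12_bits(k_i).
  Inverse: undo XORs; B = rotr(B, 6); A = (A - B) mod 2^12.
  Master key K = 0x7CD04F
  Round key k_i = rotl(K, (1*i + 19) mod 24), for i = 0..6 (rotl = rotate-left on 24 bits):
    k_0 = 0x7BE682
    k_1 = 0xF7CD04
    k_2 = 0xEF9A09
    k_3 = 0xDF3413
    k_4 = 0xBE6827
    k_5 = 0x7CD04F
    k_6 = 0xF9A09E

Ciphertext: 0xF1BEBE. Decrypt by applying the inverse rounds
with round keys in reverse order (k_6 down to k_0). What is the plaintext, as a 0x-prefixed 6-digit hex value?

0x78C40C

s_0 = ciphertext = 0xF1BEBE
s_1 = InvRound(s_0, k_6) = 0x681904
s_2 = InvRound(s_1, k_5) = 0x45327B
s_3 = InvRound(s_2, k_4) = 0x50E766
s_4 = InvRound(s_3, k_3) = 0xBB356A
s_5 = InvRound(s_4, k_2) = 0xCCC4EE
s_6 = InvRound(s_5, k_1) = 0xD1A4AE
s_7 = InvRound(s_6, k_0) = 0x78C40C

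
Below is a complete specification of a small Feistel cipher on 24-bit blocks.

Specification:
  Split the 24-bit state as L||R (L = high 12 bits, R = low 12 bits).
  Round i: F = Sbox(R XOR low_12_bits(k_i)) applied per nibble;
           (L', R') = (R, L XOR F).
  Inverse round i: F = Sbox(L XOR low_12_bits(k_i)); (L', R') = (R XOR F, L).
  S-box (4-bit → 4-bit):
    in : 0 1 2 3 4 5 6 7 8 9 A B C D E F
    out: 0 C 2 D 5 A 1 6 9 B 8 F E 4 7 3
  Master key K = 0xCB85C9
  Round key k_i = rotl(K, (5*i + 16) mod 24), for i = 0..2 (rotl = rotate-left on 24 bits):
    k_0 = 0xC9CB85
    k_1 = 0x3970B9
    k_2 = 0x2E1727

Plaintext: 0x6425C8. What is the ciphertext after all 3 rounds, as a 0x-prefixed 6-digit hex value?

0x94B608

s_0 = plaintext = 0x6425C8
s_1 = Round(s_0, k_0) = 0x5C8116
s_2 = Round(s_1, k_1) = 0x11694B
s_3 = Round(s_2, k_2) = 0x94B608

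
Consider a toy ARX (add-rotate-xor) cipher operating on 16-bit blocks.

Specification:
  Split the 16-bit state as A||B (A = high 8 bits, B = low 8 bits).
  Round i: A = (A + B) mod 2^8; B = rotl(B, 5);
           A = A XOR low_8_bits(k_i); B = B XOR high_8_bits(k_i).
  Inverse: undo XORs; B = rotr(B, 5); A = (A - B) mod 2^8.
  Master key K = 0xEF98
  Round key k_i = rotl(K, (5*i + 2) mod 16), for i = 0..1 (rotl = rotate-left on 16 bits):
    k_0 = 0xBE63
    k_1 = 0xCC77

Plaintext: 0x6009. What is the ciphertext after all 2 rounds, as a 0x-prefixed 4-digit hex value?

0xDE3F

s_0 = plaintext = 0x6009
s_1 = Round(s_0, k_0) = 0x0A9F
s_2 = Round(s_1, k_1) = 0xDE3F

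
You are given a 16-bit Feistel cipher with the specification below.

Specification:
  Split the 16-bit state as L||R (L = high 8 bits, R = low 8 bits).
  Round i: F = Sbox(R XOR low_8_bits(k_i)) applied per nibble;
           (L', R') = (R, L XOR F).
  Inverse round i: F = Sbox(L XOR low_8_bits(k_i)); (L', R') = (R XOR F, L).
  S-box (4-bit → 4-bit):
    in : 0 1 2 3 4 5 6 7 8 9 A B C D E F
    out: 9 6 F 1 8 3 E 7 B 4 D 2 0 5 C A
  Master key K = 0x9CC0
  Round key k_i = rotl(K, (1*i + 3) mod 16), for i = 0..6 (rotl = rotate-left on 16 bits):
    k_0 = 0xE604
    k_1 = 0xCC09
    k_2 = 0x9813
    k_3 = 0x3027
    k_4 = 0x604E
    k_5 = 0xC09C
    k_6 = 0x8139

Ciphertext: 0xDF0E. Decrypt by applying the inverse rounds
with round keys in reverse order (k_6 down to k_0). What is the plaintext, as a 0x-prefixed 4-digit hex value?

0x04A6

s_0 = ciphertext = 0xDF0E
s_1 = InvRound(s_0, k_6) = 0xC0DF
s_2 = InvRound(s_1, k_5) = 0xEFC0
s_3 = InvRound(s_2, k_4) = 0x16EF
s_4 = InvRound(s_3, k_3) = 0xF916
s_5 = InvRound(s_4, k_2) = 0xDBF9
s_6 = InvRound(s_5, k_1) = 0xA6DB
s_7 = InvRound(s_6, k_0) = 0x04A6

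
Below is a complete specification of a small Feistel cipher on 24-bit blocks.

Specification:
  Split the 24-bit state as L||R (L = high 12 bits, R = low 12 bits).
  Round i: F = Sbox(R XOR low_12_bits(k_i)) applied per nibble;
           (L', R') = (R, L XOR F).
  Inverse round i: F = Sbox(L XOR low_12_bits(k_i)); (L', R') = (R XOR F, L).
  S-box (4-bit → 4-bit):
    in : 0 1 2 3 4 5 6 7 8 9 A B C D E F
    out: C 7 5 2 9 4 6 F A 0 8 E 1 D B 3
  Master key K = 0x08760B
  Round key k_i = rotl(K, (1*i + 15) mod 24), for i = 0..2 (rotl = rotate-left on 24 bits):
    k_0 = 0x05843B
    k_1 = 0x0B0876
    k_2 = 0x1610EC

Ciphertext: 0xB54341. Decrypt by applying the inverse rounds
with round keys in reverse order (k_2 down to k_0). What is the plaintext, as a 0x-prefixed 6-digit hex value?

s_0 = ciphertext = 0xB54341
s_1 = InvRound(s_0, k_2) = 0xDABB54
s_2 = InvRound(s_1, k_1) = 0xF89DAB
s_3 = InvRound(s_2, k_0) = 0x34EF89

0x34EF89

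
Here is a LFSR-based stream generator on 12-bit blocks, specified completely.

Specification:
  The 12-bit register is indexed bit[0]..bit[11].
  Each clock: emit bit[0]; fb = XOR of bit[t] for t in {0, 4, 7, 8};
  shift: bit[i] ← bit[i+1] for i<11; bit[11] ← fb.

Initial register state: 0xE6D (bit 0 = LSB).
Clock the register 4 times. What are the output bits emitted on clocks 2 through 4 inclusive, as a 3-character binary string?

reg_0 = 0xE6D
clock 1: out=1, reg = 0xF36
clock 2: out=0, reg = 0x79B
clock 3: out=1, reg = 0x3CD
clock 4: out=1, reg = 0x9E6

011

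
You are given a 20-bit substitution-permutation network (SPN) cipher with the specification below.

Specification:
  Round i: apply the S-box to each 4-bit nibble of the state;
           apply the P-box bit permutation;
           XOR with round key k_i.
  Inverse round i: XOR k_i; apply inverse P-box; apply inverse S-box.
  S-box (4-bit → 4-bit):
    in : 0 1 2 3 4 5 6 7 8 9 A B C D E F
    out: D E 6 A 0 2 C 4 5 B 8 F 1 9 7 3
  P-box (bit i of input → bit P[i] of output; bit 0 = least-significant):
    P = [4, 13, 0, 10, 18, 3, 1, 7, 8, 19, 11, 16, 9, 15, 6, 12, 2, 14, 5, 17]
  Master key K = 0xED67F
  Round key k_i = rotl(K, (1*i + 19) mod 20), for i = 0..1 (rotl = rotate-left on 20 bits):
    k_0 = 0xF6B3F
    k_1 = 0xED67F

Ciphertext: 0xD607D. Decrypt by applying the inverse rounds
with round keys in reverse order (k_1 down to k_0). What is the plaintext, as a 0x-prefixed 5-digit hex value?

s_0 = ciphertext = 0xD607D
s_1 = InvRound(s_0, k_1) = 0xA9A73
s_2 = InvRound(s_1, k_0) = 0xF1DF5

0xF1DF5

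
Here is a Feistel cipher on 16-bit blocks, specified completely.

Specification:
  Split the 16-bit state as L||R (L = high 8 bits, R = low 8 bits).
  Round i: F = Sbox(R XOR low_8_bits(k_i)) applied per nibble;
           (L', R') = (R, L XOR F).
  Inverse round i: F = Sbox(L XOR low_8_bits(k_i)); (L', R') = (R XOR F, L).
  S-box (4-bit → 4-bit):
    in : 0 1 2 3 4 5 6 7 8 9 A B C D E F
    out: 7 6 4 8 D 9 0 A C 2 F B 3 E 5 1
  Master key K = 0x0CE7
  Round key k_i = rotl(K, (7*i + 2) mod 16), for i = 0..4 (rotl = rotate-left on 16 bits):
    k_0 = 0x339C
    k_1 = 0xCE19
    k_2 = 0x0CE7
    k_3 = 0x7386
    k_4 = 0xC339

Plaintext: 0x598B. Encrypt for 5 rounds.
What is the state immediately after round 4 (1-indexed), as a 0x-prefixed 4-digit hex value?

0x7BDA

s_0 = plaintext = 0x598B
s_1 = Round(s_0, k_0) = 0x8B33
s_2 = Round(s_1, k_1) = 0x33C4
s_3 = Round(s_2, k_2) = 0xC47B
s_4 = Round(s_3, k_3) = 0x7BDA
s_5 = Round(s_4, k_4) = 0xDA23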